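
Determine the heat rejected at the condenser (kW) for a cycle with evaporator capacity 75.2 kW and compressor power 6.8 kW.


Q_cond = Q_evap + W
Q_cond = 75.2 + 6.8
Q_cond = 82.0 kW

82.0


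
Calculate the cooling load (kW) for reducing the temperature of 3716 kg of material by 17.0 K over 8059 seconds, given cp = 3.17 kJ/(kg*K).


Q = m * cp * dT / t
Q = 3716 * 3.17 * 17.0 / 8059
Q = 24.849 kW

24.849


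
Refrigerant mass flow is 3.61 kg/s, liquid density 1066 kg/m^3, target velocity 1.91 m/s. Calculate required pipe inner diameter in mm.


A = m_dot / (rho * v) = 3.61 / (1066 * 1.91) = 0.001773032229 m^2
d = sqrt(4*A/pi) * 1000
d = 47.5 mm

47.5


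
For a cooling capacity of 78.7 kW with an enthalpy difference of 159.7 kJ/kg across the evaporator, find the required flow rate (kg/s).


m_dot = Q / dh
m_dot = 78.7 / 159.7
m_dot = 0.4928 kg/s

0.4928


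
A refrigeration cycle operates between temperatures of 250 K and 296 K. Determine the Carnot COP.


dT = 296 - 250 = 46 K
COP_carnot = T_cold / dT = 250 / 46
COP_carnot = 5.435

5.435


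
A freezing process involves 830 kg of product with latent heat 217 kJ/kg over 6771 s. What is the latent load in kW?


Q_lat = m * h_fg / t
Q_lat = 830 * 217 / 6771
Q_lat = 26.6 kW

26.6


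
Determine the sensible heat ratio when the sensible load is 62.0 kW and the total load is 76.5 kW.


SHR = Q_sensible / Q_total
SHR = 62.0 / 76.5
SHR = 0.81

0.81


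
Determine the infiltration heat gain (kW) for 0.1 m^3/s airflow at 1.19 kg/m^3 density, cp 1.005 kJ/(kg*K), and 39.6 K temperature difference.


Q = V_dot * rho * cp * dT
Q = 0.1 * 1.19 * 1.005 * 39.6
Q = 4.736 kW

4.736


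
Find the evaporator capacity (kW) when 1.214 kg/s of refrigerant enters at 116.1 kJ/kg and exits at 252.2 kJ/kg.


dh = 252.2 - 116.1 = 136.1 kJ/kg
Q_evap = m_dot * dh = 1.214 * 136.1
Q_evap = 165.23 kW

165.23


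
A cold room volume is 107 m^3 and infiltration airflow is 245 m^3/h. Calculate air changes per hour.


ACH = flow / volume
ACH = 245 / 107
ACH = 2.29

2.29


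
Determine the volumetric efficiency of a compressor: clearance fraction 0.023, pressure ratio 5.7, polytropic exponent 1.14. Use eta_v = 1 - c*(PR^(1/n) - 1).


PR^(1/n) = 5.7^(1/1.14) = 4.60307572
eta_v = 1 - 0.023 * (4.60307572 - 1)
eta_v = 0.9171

0.9171


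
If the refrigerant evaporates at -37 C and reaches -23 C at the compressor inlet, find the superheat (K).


Superheat = T_suction - T_evap
Superheat = -23 - (-37)
Superheat = 14 K

14


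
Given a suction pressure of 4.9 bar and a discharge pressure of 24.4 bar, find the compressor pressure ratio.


PR = P_high / P_low
PR = 24.4 / 4.9
PR = 4.98

4.98


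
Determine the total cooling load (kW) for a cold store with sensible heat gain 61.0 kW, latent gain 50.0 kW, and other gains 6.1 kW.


Q_total = Q_s + Q_l + Q_misc
Q_total = 61.0 + 50.0 + 6.1
Q_total = 117.1 kW

117.1


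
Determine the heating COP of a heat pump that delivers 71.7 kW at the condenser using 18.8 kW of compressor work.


COP_hp = Q_cond / W
COP_hp = 71.7 / 18.8
COP_hp = 3.814

3.814


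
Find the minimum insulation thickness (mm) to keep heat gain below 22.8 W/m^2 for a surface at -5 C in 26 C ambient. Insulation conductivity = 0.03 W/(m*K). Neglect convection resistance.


dT = 26 - (-5) = 31 K
thickness = k * dT / q_max * 1000
thickness = 0.03 * 31 / 22.8 * 1000
thickness = 40.8 mm

40.8


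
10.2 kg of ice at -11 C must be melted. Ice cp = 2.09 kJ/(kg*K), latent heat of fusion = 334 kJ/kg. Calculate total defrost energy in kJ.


Sensible heat = cp * dT = 2.09 * 11 = 22.99 kJ/kg
Total per kg = 22.99 + 334 = 356.99 kJ/kg
Q = m * total = 10.2 * 356.99
Q = 3641.3 kJ

3641.3


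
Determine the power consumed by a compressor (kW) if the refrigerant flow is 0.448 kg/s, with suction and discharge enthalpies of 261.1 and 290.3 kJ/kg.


dh = 290.3 - 261.1 = 29.2 kJ/kg
W = m_dot * dh = 0.448 * 29.2 = 13.08 kW

13.08


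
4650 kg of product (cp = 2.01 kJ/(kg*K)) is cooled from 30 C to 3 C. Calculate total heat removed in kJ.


dT = 30 - (3) = 27 K
Q = m * cp * dT = 4650 * 2.01 * 27
Q = 252356 kJ

252356


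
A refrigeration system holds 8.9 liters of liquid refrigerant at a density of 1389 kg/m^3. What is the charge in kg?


Charge = V * rho / 1000
Charge = 8.9 * 1389 / 1000
Charge = 12.36 kg

12.36


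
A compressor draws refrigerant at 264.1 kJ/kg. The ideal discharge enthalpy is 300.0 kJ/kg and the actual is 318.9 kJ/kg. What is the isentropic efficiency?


dh_ideal = 300.0 - 264.1 = 35.9 kJ/kg
dh_actual = 318.9 - 264.1 = 54.8 kJ/kg
eta_s = dh_ideal / dh_actual = 35.9 / 54.8
eta_s = 0.6551

0.6551


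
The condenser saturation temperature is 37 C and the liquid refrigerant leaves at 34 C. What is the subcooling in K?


Subcooling = T_cond - T_liquid
Subcooling = 37 - 34
Subcooling = 3 K

3


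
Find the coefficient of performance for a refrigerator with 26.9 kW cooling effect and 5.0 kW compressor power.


COP = Q_evap / W
COP = 26.9 / 5.0
COP = 5.38

5.38


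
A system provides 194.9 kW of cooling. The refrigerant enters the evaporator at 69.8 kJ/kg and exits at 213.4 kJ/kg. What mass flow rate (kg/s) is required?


dh = 213.4 - 69.8 = 143.6 kJ/kg
m_dot = Q / dh = 194.9 / 143.6 = 1.3572 kg/s

1.3572


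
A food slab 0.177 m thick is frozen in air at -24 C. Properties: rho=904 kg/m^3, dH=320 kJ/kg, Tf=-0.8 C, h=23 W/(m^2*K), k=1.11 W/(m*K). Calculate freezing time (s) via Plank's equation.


dT = -0.8 - (-24) = 23.2 K
term1 = a/(2h) = 0.177/(2*23) = 0.003847826087
term2 = a^2/(8k) = 0.177^2/(8*1.11) = 0.003528040541
t = rho*dH*1000/dT * (term1 + term2)
t = 904*320*1000/23.2 * (0.003847826087 + 0.003528040541)
t = 91969 s

91969


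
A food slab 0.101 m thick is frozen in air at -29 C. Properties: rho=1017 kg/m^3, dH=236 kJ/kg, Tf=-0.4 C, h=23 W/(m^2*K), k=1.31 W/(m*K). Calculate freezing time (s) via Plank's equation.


dT = -0.4 - (-29) = 28.6 K
term1 = a/(2h) = 0.101/(2*23) = 0.002195652174
term2 = a^2/(8k) = 0.101^2/(8*1.31) = 0.0009733778626
t = rho*dH*1000/dT * (term1 + term2)
t = 1017*236*1000/28.6 * (0.002195652174 + 0.0009733778626)
t = 26595 s

26595


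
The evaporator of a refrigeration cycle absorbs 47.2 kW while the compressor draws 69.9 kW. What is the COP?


COP = Q_evap / W
COP = 47.2 / 69.9
COP = 0.675

0.675


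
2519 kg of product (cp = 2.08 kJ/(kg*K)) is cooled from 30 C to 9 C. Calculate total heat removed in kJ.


dT = 30 - (9) = 21 K
Q = m * cp * dT = 2519 * 2.08 * 21
Q = 110030 kJ

110030


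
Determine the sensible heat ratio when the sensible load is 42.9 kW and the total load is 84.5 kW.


SHR = Q_sensible / Q_total
SHR = 42.9 / 84.5
SHR = 0.508

0.508


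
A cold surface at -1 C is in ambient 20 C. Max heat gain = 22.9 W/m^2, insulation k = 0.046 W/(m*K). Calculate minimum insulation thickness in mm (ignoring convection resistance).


dT = 20 - (-1) = 21 K
thickness = k * dT / q_max * 1000
thickness = 0.046 * 21 / 22.9 * 1000
thickness = 42.2 mm

42.2


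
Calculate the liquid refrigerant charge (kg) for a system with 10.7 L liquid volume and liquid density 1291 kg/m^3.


Charge = V * rho / 1000
Charge = 10.7 * 1291 / 1000
Charge = 13.81 kg

13.81


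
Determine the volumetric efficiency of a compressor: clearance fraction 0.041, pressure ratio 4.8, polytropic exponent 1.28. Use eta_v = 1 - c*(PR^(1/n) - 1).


PR^(1/n) = 4.8^(1/1.28) = 3.40580451
eta_v = 1 - 0.041 * (3.40580451 - 1)
eta_v = 0.9014

0.9014


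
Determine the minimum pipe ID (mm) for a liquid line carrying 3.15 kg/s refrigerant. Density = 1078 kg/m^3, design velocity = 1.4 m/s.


A = m_dot / (rho * v) = 3.15 / (1078 * 1.4) = 0.002087198516 m^2
d = sqrt(4*A/pi) * 1000
d = 51.6 mm

51.6


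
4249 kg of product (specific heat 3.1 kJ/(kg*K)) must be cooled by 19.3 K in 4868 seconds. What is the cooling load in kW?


Q = m * cp * dT / t
Q = 4249 * 3.1 * 19.3 / 4868
Q = 52.222 kW

52.222


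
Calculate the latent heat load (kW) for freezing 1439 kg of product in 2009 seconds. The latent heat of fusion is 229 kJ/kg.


Q_lat = m * h_fg / t
Q_lat = 1439 * 229 / 2009
Q_lat = 164.03 kW

164.03


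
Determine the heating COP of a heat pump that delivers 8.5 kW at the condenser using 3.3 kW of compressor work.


COP_hp = Q_cond / W
COP_hp = 8.5 / 3.3
COP_hp = 2.576

2.576


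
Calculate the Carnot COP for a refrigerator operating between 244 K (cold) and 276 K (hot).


dT = 276 - 244 = 32 K
COP_carnot = T_cold / dT = 244 / 32
COP_carnot = 7.625

7.625


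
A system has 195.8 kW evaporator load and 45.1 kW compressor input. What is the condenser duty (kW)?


Q_cond = Q_evap + W
Q_cond = 195.8 + 45.1
Q_cond = 240.9 kW

240.9


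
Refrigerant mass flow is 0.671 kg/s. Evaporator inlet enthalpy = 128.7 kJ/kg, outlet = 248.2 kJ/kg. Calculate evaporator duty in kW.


dh = 248.2 - 128.7 = 119.5 kJ/kg
Q_evap = m_dot * dh = 0.671 * 119.5
Q_evap = 80.18 kW

80.18


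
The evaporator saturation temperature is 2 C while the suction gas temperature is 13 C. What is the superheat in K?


Superheat = T_suction - T_evap
Superheat = 13 - (2)
Superheat = 11 K

11


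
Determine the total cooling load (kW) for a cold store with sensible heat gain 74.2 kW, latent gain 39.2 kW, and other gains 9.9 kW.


Q_total = Q_s + Q_l + Q_misc
Q_total = 74.2 + 39.2 + 9.9
Q_total = 123.3 kW

123.3


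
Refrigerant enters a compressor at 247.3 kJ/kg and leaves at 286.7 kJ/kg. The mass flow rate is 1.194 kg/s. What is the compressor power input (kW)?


dh = 286.7 - 247.3 = 39.4 kJ/kg
W = m_dot * dh = 1.194 * 39.4 = 47.04 kW

47.04


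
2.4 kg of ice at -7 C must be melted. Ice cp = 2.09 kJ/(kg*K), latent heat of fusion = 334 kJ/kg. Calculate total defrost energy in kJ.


Sensible heat = cp * dT = 2.09 * 7 = 14.63 kJ/kg
Total per kg = 14.63 + 334 = 348.63 kJ/kg
Q = m * total = 2.4 * 348.63
Q = 836.7 kJ

836.7


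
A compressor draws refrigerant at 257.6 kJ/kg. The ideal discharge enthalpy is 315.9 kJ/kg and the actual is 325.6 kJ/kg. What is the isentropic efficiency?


dh_ideal = 315.9 - 257.6 = 58.3 kJ/kg
dh_actual = 325.6 - 257.6 = 68.0 kJ/kg
eta_s = dh_ideal / dh_actual = 58.3 / 68.0
eta_s = 0.8574

0.8574


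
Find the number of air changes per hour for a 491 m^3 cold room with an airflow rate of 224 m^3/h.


ACH = flow / volume
ACH = 224 / 491
ACH = 0.456

0.456


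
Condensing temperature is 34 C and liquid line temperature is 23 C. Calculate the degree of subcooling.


Subcooling = T_cond - T_liquid
Subcooling = 34 - 23
Subcooling = 11 K

11


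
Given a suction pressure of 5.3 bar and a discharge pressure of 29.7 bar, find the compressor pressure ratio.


PR = P_high / P_low
PR = 29.7 / 5.3
PR = 5.604

5.604


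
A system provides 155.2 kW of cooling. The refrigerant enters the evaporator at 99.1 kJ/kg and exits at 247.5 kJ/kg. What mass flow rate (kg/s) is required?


dh = 247.5 - 99.1 = 148.4 kJ/kg
m_dot = Q / dh = 155.2 / 148.4 = 1.0458 kg/s

1.0458


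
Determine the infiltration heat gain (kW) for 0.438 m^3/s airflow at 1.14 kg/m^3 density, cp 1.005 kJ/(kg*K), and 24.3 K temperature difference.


Q = V_dot * rho * cp * dT
Q = 0.438 * 1.14 * 1.005 * 24.3
Q = 12.194 kW

12.194


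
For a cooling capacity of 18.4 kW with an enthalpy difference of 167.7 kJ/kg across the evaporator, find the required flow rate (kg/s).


m_dot = Q / dh
m_dot = 18.4 / 167.7
m_dot = 0.1097 kg/s

0.1097


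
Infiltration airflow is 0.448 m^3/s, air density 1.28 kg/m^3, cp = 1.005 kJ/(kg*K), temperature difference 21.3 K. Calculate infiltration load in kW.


Q = V_dot * rho * cp * dT
Q = 0.448 * 1.28 * 1.005 * 21.3
Q = 12.275 kW

12.275


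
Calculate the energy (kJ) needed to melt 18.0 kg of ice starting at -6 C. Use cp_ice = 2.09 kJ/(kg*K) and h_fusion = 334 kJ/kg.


Sensible heat = cp * dT = 2.09 * 6 = 12.54 kJ/kg
Total per kg = 12.54 + 334 = 346.54 kJ/kg
Q = m * total = 18.0 * 346.54
Q = 6237.7 kJ

6237.7


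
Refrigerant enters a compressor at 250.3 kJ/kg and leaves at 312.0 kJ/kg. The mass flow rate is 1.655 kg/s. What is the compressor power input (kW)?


dh = 312.0 - 250.3 = 61.7 kJ/kg
W = m_dot * dh = 1.655 * 61.7 = 102.11 kW

102.11


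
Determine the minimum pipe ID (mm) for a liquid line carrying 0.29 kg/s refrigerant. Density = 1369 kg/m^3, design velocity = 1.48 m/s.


A = m_dot / (rho * v) = 0.29 / (1369 * 1.48) = 0.0001431307129 m^2
d = sqrt(4*A/pi) * 1000
d = 13.5 mm

13.5


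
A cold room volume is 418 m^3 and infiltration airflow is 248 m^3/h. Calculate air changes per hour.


ACH = flow / volume
ACH = 248 / 418
ACH = 0.593

0.593


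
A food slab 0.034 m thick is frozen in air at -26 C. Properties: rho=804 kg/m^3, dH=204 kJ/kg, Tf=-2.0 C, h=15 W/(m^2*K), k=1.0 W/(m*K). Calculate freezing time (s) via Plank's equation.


dT = -2.0 - (-26) = 24.0 K
term1 = a/(2h) = 0.034/(2*15) = 0.001133333333
term2 = a^2/(8k) = 0.034^2/(8*1.0) = 0.0001445
t = rho*dH*1000/dT * (term1 + term2)
t = 804*204*1000/24.0 * (0.001133333333 + 0.0001445)
t = 8733 s

8733


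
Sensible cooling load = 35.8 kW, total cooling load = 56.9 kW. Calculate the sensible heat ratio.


SHR = Q_sensible / Q_total
SHR = 35.8 / 56.9
SHR = 0.629

0.629


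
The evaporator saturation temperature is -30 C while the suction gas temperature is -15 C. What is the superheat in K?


Superheat = T_suction - T_evap
Superheat = -15 - (-30)
Superheat = 15 K

15


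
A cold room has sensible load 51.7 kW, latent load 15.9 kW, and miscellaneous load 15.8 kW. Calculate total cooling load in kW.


Q_total = Q_s + Q_l + Q_misc
Q_total = 51.7 + 15.9 + 15.8
Q_total = 83.4 kW

83.4


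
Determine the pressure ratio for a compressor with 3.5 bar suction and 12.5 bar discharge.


PR = P_high / P_low
PR = 12.5 / 3.5
PR = 3.571

3.571


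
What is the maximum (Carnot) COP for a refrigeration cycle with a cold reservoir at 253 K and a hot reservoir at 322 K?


dT = 322 - 253 = 69 K
COP_carnot = T_cold / dT = 253 / 69
COP_carnot = 3.667

3.667


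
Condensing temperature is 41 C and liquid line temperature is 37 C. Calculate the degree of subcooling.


Subcooling = T_cond - T_liquid
Subcooling = 41 - 37
Subcooling = 4 K

4


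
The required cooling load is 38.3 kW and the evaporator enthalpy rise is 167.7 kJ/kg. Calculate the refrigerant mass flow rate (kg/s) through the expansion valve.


m_dot = Q / dh
m_dot = 38.3 / 167.7
m_dot = 0.2284 kg/s

0.2284


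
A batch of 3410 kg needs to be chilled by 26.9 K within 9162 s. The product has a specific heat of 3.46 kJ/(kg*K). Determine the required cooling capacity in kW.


Q = m * cp * dT / t
Q = 3410 * 3.46 * 26.9 / 9162
Q = 34.641 kW

34.641


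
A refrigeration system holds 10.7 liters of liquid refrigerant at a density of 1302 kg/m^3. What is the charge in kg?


Charge = V * rho / 1000
Charge = 10.7 * 1302 / 1000
Charge = 13.93 kg

13.93


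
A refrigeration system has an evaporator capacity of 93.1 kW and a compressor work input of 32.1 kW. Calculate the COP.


COP = Q_evap / W
COP = 93.1 / 32.1
COP = 2.9

2.9


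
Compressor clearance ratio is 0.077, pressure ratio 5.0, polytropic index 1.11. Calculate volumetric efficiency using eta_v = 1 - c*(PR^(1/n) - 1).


PR^(1/n) = 5.0^(1/1.11) = 4.26287607
eta_v = 1 - 0.077 * (4.26287607 - 1)
eta_v = 0.7488

0.7488


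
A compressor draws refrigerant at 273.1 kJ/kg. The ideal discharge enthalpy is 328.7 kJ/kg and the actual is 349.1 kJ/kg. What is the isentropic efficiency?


dh_ideal = 328.7 - 273.1 = 55.6 kJ/kg
dh_actual = 349.1 - 273.1 = 76.0 kJ/kg
eta_s = dh_ideal / dh_actual = 55.6 / 76.0
eta_s = 0.7316

0.7316


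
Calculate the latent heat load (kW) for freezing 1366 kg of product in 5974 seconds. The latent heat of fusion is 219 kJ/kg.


Q_lat = m * h_fg / t
Q_lat = 1366 * 219 / 5974
Q_lat = 50.08 kW

50.08


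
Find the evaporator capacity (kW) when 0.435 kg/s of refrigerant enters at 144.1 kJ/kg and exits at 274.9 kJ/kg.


dh = 274.9 - 144.1 = 130.8 kJ/kg
Q_evap = m_dot * dh = 0.435 * 130.8
Q_evap = 56.9 kW

56.9


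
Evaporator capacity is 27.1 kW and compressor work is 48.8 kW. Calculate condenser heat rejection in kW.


Q_cond = Q_evap + W
Q_cond = 27.1 + 48.8
Q_cond = 75.9 kW

75.9


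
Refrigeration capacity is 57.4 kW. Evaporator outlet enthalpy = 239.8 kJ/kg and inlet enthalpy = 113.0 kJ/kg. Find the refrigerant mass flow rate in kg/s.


dh = 239.8 - 113.0 = 126.8 kJ/kg
m_dot = Q / dh = 57.4 / 126.8 = 0.4527 kg/s

0.4527


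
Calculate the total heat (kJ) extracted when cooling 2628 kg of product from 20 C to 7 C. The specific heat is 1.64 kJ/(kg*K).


dT = 20 - (7) = 13 K
Q = m * cp * dT = 2628 * 1.64 * 13
Q = 56029 kJ

56029


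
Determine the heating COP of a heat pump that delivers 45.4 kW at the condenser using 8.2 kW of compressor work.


COP_hp = Q_cond / W
COP_hp = 45.4 / 8.2
COP_hp = 5.537

5.537


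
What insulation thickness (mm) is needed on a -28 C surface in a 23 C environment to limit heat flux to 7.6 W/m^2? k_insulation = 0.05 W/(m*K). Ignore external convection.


dT = 23 - (-28) = 51 K
thickness = k * dT / q_max * 1000
thickness = 0.05 * 51 / 7.6 * 1000
thickness = 335.5 mm

335.5


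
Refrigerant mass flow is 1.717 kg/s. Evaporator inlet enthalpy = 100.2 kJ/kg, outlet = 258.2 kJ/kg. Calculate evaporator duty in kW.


dh = 258.2 - 100.2 = 158.0 kJ/kg
Q_evap = m_dot * dh = 1.717 * 158.0
Q_evap = 271.29 kW

271.29


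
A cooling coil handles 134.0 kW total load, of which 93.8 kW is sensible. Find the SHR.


SHR = Q_sensible / Q_total
SHR = 93.8 / 134.0
SHR = 0.7

0.7


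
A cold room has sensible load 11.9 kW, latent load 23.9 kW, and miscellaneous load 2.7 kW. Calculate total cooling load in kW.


Q_total = Q_s + Q_l + Q_misc
Q_total = 11.9 + 23.9 + 2.7
Q_total = 38.5 kW

38.5


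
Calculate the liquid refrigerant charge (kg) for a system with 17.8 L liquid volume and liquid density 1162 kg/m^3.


Charge = V * rho / 1000
Charge = 17.8 * 1162 / 1000
Charge = 20.68 kg

20.68


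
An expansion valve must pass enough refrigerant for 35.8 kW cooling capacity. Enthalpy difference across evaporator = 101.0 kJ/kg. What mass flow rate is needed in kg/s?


m_dot = Q / dh
m_dot = 35.8 / 101.0
m_dot = 0.3545 kg/s

0.3545


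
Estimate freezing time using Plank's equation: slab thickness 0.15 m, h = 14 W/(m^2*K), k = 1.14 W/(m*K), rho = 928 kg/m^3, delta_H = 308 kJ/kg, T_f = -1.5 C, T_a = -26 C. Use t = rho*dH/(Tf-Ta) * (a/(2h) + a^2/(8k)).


dT = -1.5 - (-26) = 24.5 K
term1 = a/(2h) = 0.15/(2*14) = 0.005357142857
term2 = a^2/(8k) = 0.15^2/(8*1.14) = 0.002467105263
t = rho*dH*1000/dT * (term1 + term2)
t = 928*308*1000/24.5 * (0.005357142857 + 0.002467105263)
t = 91280 s

91280


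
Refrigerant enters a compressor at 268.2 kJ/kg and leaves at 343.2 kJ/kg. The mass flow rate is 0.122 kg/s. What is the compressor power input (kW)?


dh = 343.2 - 268.2 = 75.0 kJ/kg
W = m_dot * dh = 0.122 * 75.0 = 9.15 kW

9.15


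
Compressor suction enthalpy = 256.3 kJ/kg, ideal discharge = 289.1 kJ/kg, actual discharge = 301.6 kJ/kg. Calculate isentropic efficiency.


dh_ideal = 289.1 - 256.3 = 32.8 kJ/kg
dh_actual = 301.6 - 256.3 = 45.3 kJ/kg
eta_s = dh_ideal / dh_actual = 32.8 / 45.3
eta_s = 0.7241

0.7241


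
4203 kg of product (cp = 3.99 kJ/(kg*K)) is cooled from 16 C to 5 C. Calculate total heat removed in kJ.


dT = 16 - (5) = 11 K
Q = m * cp * dT = 4203 * 3.99 * 11
Q = 184470 kJ

184470


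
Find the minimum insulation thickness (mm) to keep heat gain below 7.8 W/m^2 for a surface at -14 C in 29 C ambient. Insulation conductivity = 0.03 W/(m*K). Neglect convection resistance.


dT = 29 - (-14) = 43 K
thickness = k * dT / q_max * 1000
thickness = 0.03 * 43 / 7.8 * 1000
thickness = 165.4 mm

165.4


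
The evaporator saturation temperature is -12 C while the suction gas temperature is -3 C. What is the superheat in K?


Superheat = T_suction - T_evap
Superheat = -3 - (-12)
Superheat = 9 K

9


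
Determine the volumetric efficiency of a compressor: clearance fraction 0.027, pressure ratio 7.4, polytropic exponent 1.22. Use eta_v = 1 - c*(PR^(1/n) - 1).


PR^(1/n) = 7.4^(1/1.22) = 5.15804369
eta_v = 1 - 0.027 * (5.15804369 - 1)
eta_v = 0.8877

0.8877


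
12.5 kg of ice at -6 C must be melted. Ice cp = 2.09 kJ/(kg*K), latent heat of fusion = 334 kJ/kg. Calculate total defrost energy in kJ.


Sensible heat = cp * dT = 2.09 * 6 = 12.54 kJ/kg
Total per kg = 12.54 + 334 = 346.54 kJ/kg
Q = m * total = 12.5 * 346.54
Q = 4331.8 kJ

4331.8


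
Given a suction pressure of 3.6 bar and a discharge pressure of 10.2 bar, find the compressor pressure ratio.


PR = P_high / P_low
PR = 10.2 / 3.6
PR = 2.833

2.833


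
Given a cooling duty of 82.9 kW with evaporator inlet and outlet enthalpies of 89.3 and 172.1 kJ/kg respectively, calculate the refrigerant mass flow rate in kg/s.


dh = 172.1 - 89.3 = 82.8 kJ/kg
m_dot = Q / dh = 82.9 / 82.8 = 1.0012 kg/s

1.0012


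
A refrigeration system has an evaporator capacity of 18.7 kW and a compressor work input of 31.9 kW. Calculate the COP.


COP = Q_evap / W
COP = 18.7 / 31.9
COP = 0.586

0.586


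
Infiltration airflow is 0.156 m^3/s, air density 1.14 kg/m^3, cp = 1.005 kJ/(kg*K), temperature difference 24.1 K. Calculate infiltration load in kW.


Q = V_dot * rho * cp * dT
Q = 0.156 * 1.14 * 1.005 * 24.1
Q = 4.307 kW

4.307


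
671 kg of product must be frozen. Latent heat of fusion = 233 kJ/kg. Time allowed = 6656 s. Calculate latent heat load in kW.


Q_lat = m * h_fg / t
Q_lat = 671 * 233 / 6656
Q_lat = 23.49 kW

23.49


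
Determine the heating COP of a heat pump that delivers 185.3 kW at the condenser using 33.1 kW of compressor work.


COP_hp = Q_cond / W
COP_hp = 185.3 / 33.1
COP_hp = 5.598

5.598


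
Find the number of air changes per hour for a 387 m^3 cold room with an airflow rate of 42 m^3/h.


ACH = flow / volume
ACH = 42 / 387
ACH = 0.109

0.109


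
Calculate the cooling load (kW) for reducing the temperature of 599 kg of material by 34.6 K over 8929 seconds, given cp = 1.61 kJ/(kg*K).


Q = m * cp * dT / t
Q = 599 * 1.61 * 34.6 / 8929
Q = 3.737 kW

3.737


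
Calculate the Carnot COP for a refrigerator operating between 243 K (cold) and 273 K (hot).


dT = 273 - 243 = 30 K
COP_carnot = T_cold / dT = 243 / 30
COP_carnot = 8.1

8.1


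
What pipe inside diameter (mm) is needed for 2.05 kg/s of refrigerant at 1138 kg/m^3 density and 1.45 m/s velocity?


A = m_dot / (rho * v) = 2.05 / (1138 * 1.45) = 0.001242348949 m^2
d = sqrt(4*A/pi) * 1000
d = 39.8 mm

39.8


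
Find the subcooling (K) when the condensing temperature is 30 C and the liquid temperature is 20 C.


Subcooling = T_cond - T_liquid
Subcooling = 30 - 20
Subcooling = 10 K

10


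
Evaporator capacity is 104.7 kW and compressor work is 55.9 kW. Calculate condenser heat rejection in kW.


Q_cond = Q_evap + W
Q_cond = 104.7 + 55.9
Q_cond = 160.6 kW

160.6


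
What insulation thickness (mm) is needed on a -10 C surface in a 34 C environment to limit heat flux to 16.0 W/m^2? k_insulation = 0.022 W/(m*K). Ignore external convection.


dT = 34 - (-10) = 44 K
thickness = k * dT / q_max * 1000
thickness = 0.022 * 44 / 16.0 * 1000
thickness = 60.5 mm

60.5


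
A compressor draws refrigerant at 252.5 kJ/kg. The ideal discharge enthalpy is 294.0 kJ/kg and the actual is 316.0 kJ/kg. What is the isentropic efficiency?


dh_ideal = 294.0 - 252.5 = 41.5 kJ/kg
dh_actual = 316.0 - 252.5 = 63.5 kJ/kg
eta_s = dh_ideal / dh_actual = 41.5 / 63.5
eta_s = 0.6535

0.6535


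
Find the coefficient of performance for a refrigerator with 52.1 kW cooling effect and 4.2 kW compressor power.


COP = Q_evap / W
COP = 52.1 / 4.2
COP = 12.405

12.405


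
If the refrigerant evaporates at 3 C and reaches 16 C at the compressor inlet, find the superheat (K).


Superheat = T_suction - T_evap
Superheat = 16 - (3)
Superheat = 13 K

13


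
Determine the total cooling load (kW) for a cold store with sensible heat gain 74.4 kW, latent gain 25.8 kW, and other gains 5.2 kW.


Q_total = Q_s + Q_l + Q_misc
Q_total = 74.4 + 25.8 + 5.2
Q_total = 105.4 kW

105.4


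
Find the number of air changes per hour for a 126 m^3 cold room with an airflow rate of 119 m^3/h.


ACH = flow / volume
ACH = 119 / 126
ACH = 0.944

0.944


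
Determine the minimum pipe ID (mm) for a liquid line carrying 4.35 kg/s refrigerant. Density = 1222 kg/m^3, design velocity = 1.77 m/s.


A = m_dot / (rho * v) = 4.35 / (1222 * 1.77) = 0.002011151488 m^2
d = sqrt(4*A/pi) * 1000
d = 50.6 mm

50.6


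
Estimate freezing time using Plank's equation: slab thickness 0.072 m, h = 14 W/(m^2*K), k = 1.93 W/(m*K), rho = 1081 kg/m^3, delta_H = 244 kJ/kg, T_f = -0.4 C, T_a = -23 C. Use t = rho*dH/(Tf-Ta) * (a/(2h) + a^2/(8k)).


dT = -0.4 - (-23) = 22.6 K
term1 = a/(2h) = 0.072/(2*14) = 0.002571428571
term2 = a^2/(8k) = 0.072^2/(8*1.93) = 0.0003357512953
t = rho*dH*1000/dT * (term1 + term2)
t = 1081*244*1000/22.6 * (0.002571428571 + 0.0003357512953)
t = 33930 s

33930


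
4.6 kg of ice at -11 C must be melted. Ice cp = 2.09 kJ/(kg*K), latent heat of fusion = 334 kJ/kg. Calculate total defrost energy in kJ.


Sensible heat = cp * dT = 2.09 * 11 = 22.99 kJ/kg
Total per kg = 22.99 + 334 = 356.99 kJ/kg
Q = m * total = 4.6 * 356.99
Q = 1642.2 kJ

1642.2


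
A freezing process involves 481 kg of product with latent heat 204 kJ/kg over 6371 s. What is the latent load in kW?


Q_lat = m * h_fg / t
Q_lat = 481 * 204 / 6371
Q_lat = 15.4 kW

15.4


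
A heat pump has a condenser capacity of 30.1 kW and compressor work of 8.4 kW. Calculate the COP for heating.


COP_hp = Q_cond / W
COP_hp = 30.1 / 8.4
COP_hp = 3.583

3.583


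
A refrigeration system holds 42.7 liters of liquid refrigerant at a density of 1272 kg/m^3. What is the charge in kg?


Charge = V * rho / 1000
Charge = 42.7 * 1272 / 1000
Charge = 54.31 kg

54.31


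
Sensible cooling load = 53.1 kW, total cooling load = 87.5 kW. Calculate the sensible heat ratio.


SHR = Q_sensible / Q_total
SHR = 53.1 / 87.5
SHR = 0.607

0.607


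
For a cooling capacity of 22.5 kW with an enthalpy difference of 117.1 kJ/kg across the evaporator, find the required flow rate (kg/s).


m_dot = Q / dh
m_dot = 22.5 / 117.1
m_dot = 0.1921 kg/s

0.1921


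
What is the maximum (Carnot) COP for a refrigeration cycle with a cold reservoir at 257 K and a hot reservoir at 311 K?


dT = 311 - 257 = 54 K
COP_carnot = T_cold / dT = 257 / 54
COP_carnot = 4.759

4.759


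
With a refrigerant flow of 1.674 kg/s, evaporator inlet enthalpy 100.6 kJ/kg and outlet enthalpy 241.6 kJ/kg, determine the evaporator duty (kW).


dh = 241.6 - 100.6 = 141.0 kJ/kg
Q_evap = m_dot * dh = 1.674 * 141.0
Q_evap = 236.03 kW

236.03


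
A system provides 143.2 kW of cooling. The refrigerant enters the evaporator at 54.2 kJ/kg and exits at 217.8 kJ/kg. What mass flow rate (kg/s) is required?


dh = 217.8 - 54.2 = 163.6 kJ/kg
m_dot = Q / dh = 143.2 / 163.6 = 0.8753 kg/s

0.8753


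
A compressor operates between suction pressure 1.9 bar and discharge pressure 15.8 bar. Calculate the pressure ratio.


PR = P_high / P_low
PR = 15.8 / 1.9
PR = 8.316

8.316


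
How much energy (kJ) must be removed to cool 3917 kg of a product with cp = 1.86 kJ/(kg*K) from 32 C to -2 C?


dT = 32 - (-2) = 34 K
Q = m * cp * dT = 3917 * 1.86 * 34
Q = 247711 kJ

247711


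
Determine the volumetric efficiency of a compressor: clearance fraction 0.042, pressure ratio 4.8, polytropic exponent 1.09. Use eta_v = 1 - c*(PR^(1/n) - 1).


PR^(1/n) = 4.8^(1/1.09) = 4.21688698
eta_v = 1 - 0.042 * (4.21688698 - 1)
eta_v = 0.8649

0.8649


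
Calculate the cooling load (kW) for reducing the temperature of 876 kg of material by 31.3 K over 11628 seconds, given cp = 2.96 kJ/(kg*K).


Q = m * cp * dT / t
Q = 876 * 2.96 * 31.3 / 11628
Q = 6.98 kW

6.98


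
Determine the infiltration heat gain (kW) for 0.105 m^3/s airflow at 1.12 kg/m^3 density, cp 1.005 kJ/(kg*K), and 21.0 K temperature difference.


Q = V_dot * rho * cp * dT
Q = 0.105 * 1.12 * 1.005 * 21.0
Q = 2.482 kW

2.482


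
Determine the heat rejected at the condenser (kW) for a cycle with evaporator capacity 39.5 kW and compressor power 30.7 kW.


Q_cond = Q_evap + W
Q_cond = 39.5 + 30.7
Q_cond = 70.2 kW

70.2


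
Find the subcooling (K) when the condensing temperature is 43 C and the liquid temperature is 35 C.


Subcooling = T_cond - T_liquid
Subcooling = 43 - 35
Subcooling = 8 K

8


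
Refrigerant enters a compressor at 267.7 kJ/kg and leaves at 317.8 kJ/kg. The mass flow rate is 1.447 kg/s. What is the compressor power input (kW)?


dh = 317.8 - 267.7 = 50.1 kJ/kg
W = m_dot * dh = 1.447 * 50.1 = 72.49 kW

72.49


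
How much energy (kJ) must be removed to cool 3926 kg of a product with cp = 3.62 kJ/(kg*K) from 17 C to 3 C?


dT = 17 - (3) = 14 K
Q = m * cp * dT = 3926 * 3.62 * 14
Q = 198970 kJ

198970


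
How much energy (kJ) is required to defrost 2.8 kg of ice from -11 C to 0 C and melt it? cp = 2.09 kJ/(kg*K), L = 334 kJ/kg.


Sensible heat = cp * dT = 2.09 * 11 = 22.99 kJ/kg
Total per kg = 22.99 + 334 = 356.99 kJ/kg
Q = m * total = 2.8 * 356.99
Q = 999.6 kJ

999.6


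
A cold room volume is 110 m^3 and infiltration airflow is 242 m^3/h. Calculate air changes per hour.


ACH = flow / volume
ACH = 242 / 110
ACH = 2.2

2.2


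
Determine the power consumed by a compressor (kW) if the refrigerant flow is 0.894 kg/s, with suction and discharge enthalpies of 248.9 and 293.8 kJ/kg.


dh = 293.8 - 248.9 = 44.9 kJ/kg
W = m_dot * dh = 0.894 * 44.9 = 40.14 kW

40.14


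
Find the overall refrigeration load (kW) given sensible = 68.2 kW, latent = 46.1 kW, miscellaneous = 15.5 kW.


Q_total = Q_s + Q_l + Q_misc
Q_total = 68.2 + 46.1 + 15.5
Q_total = 129.8 kW

129.8


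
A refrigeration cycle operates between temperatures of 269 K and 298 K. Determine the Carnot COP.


dT = 298 - 269 = 29 K
COP_carnot = T_cold / dT = 269 / 29
COP_carnot = 9.276

9.276


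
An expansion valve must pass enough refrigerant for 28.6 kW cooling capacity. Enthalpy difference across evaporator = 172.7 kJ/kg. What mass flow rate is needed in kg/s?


m_dot = Q / dh
m_dot = 28.6 / 172.7
m_dot = 0.1656 kg/s

0.1656


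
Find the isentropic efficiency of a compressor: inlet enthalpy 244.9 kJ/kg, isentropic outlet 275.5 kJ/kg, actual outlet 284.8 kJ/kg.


dh_ideal = 275.5 - 244.9 = 30.6 kJ/kg
dh_actual = 284.8 - 244.9 = 39.9 kJ/kg
eta_s = dh_ideal / dh_actual = 30.6 / 39.9
eta_s = 0.7669

0.7669


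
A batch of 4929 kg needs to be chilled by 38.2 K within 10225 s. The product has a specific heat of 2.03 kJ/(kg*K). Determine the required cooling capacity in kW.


Q = m * cp * dT / t
Q = 4929 * 2.03 * 38.2 / 10225
Q = 37.381 kW

37.381


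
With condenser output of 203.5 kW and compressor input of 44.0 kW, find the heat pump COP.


COP_hp = Q_cond / W
COP_hp = 203.5 / 44.0
COP_hp = 4.625

4.625


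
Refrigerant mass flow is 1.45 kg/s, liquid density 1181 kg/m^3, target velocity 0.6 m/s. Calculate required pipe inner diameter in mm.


A = m_dot / (rho * v) = 1.45 / (1181 * 0.6) = 0.002046288456 m^2
d = sqrt(4*A/pi) * 1000
d = 51.0 mm

51.0


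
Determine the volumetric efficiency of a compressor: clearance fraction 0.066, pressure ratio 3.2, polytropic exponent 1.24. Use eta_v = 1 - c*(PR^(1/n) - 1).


PR^(1/n) = 3.2^(1/1.24) = 2.55493005
eta_v = 1 - 0.066 * (2.55493005 - 1)
eta_v = 0.8974

0.8974


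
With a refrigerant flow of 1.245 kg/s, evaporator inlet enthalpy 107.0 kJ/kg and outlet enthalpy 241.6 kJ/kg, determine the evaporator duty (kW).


dh = 241.6 - 107.0 = 134.6 kJ/kg
Q_evap = m_dot * dh = 1.245 * 134.6
Q_evap = 167.58 kW

167.58


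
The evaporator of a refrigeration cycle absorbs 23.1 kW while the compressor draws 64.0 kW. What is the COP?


COP = Q_evap / W
COP = 23.1 / 64.0
COP = 0.361

0.361


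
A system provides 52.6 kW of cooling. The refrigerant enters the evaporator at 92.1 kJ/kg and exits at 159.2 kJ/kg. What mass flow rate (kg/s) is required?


dh = 159.2 - 92.1 = 67.1 kJ/kg
m_dot = Q / dh = 52.6 / 67.1 = 0.7839 kg/s

0.7839


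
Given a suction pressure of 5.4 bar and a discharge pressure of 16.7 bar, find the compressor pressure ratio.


PR = P_high / P_low
PR = 16.7 / 5.4
PR = 3.093

3.093


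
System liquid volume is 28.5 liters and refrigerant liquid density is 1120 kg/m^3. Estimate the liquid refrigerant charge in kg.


Charge = V * rho / 1000
Charge = 28.5 * 1120 / 1000
Charge = 31.92 kg

31.92


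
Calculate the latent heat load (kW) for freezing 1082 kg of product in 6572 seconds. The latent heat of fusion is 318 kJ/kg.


Q_lat = m * h_fg / t
Q_lat = 1082 * 318 / 6572
Q_lat = 52.35 kW

52.35


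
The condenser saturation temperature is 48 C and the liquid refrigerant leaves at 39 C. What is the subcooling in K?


Subcooling = T_cond - T_liquid
Subcooling = 48 - 39
Subcooling = 9 K

9


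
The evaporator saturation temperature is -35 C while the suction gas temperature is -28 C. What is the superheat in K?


Superheat = T_suction - T_evap
Superheat = -28 - (-35)
Superheat = 7 K

7


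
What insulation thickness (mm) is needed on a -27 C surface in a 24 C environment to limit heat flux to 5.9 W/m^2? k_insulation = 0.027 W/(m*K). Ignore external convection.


dT = 24 - (-27) = 51 K
thickness = k * dT / q_max * 1000
thickness = 0.027 * 51 / 5.9 * 1000
thickness = 233.4 mm

233.4


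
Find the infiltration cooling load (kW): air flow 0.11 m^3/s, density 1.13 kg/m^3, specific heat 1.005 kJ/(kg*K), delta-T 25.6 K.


Q = V_dot * rho * cp * dT
Q = 0.11 * 1.13 * 1.005 * 25.6
Q = 3.198 kW

3.198


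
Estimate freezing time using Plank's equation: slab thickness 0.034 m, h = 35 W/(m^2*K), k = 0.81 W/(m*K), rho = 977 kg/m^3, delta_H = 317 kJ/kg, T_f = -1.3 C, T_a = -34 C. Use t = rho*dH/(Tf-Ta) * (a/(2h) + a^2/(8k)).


dT = -1.3 - (-34) = 32.7 K
term1 = a/(2h) = 0.034/(2*35) = 0.0004857142857
term2 = a^2/(8k) = 0.034^2/(8*0.81) = 0.0001783950617
t = rho*dH*1000/dT * (term1 + term2)
t = 977*317*1000/32.7 * (0.0004857142857 + 0.0001783950617)
t = 6290 s

6290


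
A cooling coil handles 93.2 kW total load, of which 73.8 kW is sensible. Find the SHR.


SHR = Q_sensible / Q_total
SHR = 73.8 / 93.2
SHR = 0.792

0.792


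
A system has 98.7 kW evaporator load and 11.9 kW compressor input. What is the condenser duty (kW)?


Q_cond = Q_evap + W
Q_cond = 98.7 + 11.9
Q_cond = 110.6 kW

110.6


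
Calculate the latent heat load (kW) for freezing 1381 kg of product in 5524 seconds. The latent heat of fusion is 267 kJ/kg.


Q_lat = m * h_fg / t
Q_lat = 1381 * 267 / 5524
Q_lat = 66.75 kW

66.75


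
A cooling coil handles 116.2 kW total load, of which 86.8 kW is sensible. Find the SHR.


SHR = Q_sensible / Q_total
SHR = 86.8 / 116.2
SHR = 0.747

0.747


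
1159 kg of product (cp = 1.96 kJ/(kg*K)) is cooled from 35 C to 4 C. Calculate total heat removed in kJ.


dT = 35 - (4) = 31 K
Q = m * cp * dT = 1159 * 1.96 * 31
Q = 70421 kJ

70421


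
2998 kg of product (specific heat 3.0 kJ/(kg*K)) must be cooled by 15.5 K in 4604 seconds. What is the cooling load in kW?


Q = m * cp * dT / t
Q = 2998 * 3.0 * 15.5 / 4604
Q = 30.28 kW

30.28


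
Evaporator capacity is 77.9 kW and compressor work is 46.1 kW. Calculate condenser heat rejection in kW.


Q_cond = Q_evap + W
Q_cond = 77.9 + 46.1
Q_cond = 124.0 kW

124.0


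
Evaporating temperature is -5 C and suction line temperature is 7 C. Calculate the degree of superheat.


Superheat = T_suction - T_evap
Superheat = 7 - (-5)
Superheat = 12 K

12


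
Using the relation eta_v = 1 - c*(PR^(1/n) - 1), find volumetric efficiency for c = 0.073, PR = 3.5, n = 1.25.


PR^(1/n) = 3.5^(1/1.25) = 2.7242969
eta_v = 1 - 0.073 * (2.7242969 - 1)
eta_v = 0.8741

0.8741


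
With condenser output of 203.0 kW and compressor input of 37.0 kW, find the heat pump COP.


COP_hp = Q_cond / W
COP_hp = 203.0 / 37.0
COP_hp = 5.486

5.486


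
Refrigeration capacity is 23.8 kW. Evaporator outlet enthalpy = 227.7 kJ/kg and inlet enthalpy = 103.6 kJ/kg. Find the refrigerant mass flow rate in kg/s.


dh = 227.7 - 103.6 = 124.1 kJ/kg
m_dot = Q / dh = 23.8 / 124.1 = 0.1918 kg/s

0.1918


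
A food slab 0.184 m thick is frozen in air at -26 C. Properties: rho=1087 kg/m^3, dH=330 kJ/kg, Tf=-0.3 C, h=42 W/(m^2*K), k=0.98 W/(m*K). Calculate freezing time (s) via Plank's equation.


dT = -0.3 - (-26) = 25.7 K
term1 = a/(2h) = 0.184/(2*42) = 0.00219047619
term2 = a^2/(8k) = 0.184^2/(8*0.98) = 0.004318367347
t = rho*dH*1000/dT * (term1 + term2)
t = 1087*330*1000/25.7 * (0.00219047619 + 0.004318367347)
t = 90848 s

90848


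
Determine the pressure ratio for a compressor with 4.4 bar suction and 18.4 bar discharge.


PR = P_high / P_low
PR = 18.4 / 4.4
PR = 4.182

4.182


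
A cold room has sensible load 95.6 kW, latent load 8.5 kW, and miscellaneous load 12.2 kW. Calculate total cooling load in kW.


Q_total = Q_s + Q_l + Q_misc
Q_total = 95.6 + 8.5 + 12.2
Q_total = 116.3 kW

116.3


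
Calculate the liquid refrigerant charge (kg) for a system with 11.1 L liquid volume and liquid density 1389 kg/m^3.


Charge = V * rho / 1000
Charge = 11.1 * 1389 / 1000
Charge = 15.42 kg

15.42


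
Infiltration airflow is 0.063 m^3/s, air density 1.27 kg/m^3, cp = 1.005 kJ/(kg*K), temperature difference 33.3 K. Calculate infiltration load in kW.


Q = V_dot * rho * cp * dT
Q = 0.063 * 1.27 * 1.005 * 33.3
Q = 2.678 kW

2.678


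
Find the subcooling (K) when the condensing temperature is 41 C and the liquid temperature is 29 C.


Subcooling = T_cond - T_liquid
Subcooling = 41 - 29
Subcooling = 12 K

12


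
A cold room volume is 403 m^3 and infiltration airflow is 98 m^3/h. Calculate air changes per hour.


ACH = flow / volume
ACH = 98 / 403
ACH = 0.243

0.243


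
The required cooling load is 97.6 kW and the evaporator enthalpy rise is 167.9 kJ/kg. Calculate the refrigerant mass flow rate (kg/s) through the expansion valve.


m_dot = Q / dh
m_dot = 97.6 / 167.9
m_dot = 0.5813 kg/s

0.5813


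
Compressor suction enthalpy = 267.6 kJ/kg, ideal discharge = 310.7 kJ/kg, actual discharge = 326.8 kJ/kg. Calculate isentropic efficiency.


dh_ideal = 310.7 - 267.6 = 43.1 kJ/kg
dh_actual = 326.8 - 267.6 = 59.2 kJ/kg
eta_s = dh_ideal / dh_actual = 43.1 / 59.2
eta_s = 0.728

0.728


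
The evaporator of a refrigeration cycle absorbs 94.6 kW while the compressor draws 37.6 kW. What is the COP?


COP = Q_evap / W
COP = 94.6 / 37.6
COP = 2.516

2.516


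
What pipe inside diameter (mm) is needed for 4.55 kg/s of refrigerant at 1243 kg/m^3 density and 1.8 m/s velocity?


A = m_dot / (rho * v) = 4.55 / (1243 * 1.8) = 0.002033610441 m^2
d = sqrt(4*A/pi) * 1000
d = 50.9 mm

50.9


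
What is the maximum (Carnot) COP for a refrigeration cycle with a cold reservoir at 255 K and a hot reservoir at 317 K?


dT = 317 - 255 = 62 K
COP_carnot = T_cold / dT = 255 / 62
COP_carnot = 4.113

4.113


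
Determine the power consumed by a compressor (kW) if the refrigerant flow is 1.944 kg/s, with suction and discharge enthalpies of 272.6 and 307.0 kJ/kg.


dh = 307.0 - 272.6 = 34.4 kJ/kg
W = m_dot * dh = 1.944 * 34.4 = 66.87 kW

66.87


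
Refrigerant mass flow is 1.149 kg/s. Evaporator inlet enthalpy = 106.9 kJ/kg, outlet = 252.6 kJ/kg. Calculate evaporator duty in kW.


dh = 252.6 - 106.9 = 145.7 kJ/kg
Q_evap = m_dot * dh = 1.149 * 145.7
Q_evap = 167.41 kW

167.41
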